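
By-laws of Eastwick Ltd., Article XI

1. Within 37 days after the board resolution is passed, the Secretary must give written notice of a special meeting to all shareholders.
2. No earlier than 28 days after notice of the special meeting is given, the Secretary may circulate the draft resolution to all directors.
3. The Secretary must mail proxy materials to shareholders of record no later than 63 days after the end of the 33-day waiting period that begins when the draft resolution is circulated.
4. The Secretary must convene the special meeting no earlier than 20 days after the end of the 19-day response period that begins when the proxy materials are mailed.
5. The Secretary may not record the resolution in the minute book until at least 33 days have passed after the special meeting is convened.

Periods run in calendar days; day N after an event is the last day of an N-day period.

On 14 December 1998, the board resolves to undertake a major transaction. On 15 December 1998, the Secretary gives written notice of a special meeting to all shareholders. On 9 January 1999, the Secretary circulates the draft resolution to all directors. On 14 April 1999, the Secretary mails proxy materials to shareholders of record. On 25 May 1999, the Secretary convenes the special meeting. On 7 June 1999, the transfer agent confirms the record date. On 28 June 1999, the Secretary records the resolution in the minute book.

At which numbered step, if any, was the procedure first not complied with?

Step 1: 37 days after 14 December 1998 (when the board resolution is passed) is 20 January 1999; completed 15 December 1998, before the deadline.
Step 2: the earliest permitted date is 28 days after 15 December 1998 (when notice of the special meeting is given), i.e. 12 January 1999; 9 January 1999 is 3 days before the earliest permitted date.

Step 2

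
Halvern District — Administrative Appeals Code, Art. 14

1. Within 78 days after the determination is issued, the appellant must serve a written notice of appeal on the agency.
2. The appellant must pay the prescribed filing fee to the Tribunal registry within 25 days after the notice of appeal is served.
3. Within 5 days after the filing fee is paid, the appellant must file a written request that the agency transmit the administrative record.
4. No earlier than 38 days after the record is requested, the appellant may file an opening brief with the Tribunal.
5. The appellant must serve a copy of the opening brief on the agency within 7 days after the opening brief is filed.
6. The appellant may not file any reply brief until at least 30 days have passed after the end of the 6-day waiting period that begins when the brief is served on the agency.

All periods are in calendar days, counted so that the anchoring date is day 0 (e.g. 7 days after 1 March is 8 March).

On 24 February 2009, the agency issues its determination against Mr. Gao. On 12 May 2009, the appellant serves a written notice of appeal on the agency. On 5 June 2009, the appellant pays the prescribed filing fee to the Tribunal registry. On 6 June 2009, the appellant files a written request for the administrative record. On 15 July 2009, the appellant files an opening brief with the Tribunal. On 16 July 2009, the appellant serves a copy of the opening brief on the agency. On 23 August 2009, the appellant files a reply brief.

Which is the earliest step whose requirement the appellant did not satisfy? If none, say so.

(1) due by 24 February 2009 + 78 days = 13 May 2009; completed 12 May 2009, before the deadline.
(2) due by 12 May 2009 + 25 days = 6 June 2009; completed 5 June 2009, before the deadline.
(3) due by 5 June 2009 + 5 days = 10 June 2009; done 6 June 2009 — timely.
(4) permitted from 6 June 2009 + 38 days = 14 July 2009 onward; done 15 July 2009, after the minimum wait.
(5) due by 15 July 2009 + 7 days = 22 July 2009; completed 16 July 2009, before the deadline.
(6) permitted from 22 July 2009 + 30 days = 21 August 2009 onward; 23 August 2009 is on or after that date.

None — every step was satisfied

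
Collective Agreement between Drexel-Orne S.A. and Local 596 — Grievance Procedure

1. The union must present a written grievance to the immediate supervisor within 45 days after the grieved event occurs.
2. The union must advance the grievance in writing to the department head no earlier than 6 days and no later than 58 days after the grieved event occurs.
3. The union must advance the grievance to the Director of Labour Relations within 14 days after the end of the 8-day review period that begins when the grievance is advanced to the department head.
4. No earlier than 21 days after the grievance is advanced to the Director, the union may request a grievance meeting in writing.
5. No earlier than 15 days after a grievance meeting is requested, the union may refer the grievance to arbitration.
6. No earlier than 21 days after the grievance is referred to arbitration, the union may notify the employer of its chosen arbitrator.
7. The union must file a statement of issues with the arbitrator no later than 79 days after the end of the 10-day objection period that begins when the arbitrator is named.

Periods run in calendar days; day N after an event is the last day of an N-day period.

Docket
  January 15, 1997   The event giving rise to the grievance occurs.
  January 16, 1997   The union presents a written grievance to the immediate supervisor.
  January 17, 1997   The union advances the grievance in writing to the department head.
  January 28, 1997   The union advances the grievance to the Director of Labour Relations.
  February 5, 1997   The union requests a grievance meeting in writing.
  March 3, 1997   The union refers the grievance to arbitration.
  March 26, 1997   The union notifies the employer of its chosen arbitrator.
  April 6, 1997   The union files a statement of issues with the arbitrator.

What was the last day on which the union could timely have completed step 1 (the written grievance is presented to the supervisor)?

Step 1 runs from January 15, 1997, when the grieved event occurs. 45 days after January 15, 1997 is March 1, 1997.

March 1, 1997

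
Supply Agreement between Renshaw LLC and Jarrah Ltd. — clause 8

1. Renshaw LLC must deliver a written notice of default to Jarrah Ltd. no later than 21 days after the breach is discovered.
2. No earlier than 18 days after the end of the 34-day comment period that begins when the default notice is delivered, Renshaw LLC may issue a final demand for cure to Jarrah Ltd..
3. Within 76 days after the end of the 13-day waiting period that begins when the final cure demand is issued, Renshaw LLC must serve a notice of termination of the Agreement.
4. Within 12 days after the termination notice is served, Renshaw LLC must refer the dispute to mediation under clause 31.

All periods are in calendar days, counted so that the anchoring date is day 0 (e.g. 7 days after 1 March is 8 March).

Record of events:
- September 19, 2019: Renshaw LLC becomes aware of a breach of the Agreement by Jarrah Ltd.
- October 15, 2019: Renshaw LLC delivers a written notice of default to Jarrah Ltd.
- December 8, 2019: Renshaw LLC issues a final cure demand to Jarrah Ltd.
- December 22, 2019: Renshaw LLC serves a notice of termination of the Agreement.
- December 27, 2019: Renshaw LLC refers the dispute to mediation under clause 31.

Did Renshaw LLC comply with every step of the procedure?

Step 1 — counting 21 days from September 19, 2019 (when the breach is discovered) gives a deadline of October 10, 2019; done October 15, 2019 — 5 days late.
That is the first point of non-compliance.

No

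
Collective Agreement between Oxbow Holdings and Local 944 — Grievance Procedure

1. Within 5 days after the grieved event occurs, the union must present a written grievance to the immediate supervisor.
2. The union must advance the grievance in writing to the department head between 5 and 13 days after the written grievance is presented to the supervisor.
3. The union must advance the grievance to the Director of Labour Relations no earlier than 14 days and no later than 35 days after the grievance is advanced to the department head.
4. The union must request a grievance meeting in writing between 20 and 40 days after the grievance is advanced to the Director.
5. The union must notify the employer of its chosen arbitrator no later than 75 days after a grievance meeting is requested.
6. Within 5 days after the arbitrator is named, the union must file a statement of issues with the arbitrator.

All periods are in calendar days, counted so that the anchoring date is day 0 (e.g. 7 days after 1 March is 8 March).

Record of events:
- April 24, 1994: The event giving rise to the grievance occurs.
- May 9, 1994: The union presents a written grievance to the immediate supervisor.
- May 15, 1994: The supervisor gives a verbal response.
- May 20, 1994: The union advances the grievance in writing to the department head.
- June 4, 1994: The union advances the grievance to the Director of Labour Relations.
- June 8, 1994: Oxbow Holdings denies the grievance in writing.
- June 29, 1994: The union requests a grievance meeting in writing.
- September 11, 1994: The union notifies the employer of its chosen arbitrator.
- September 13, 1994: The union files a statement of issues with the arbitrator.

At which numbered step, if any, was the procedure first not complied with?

(1) due by April 24, 1994 + 5 days = April 29, 1994; May 9, 1994 misses that deadline by 10 days.

Step 1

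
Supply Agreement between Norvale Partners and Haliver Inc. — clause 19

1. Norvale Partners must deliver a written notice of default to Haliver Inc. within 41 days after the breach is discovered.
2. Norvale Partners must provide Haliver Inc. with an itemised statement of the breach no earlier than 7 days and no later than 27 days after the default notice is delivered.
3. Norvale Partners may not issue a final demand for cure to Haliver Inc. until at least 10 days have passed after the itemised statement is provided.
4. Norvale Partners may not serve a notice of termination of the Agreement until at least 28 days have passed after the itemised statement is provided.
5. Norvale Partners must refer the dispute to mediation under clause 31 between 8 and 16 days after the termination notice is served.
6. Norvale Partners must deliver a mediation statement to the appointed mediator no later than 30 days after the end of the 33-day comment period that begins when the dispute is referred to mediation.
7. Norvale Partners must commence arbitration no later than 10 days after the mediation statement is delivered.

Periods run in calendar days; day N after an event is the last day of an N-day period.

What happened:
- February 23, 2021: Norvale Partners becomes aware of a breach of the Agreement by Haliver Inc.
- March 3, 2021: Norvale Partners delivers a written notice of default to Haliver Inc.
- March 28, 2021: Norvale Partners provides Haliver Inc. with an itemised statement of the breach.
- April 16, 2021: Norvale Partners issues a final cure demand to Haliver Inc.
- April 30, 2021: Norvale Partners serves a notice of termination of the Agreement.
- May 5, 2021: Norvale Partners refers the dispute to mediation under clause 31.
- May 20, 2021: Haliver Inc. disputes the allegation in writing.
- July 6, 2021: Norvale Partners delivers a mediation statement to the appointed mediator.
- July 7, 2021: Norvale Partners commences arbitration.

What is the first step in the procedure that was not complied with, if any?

Step 5

(1) due by February 23, 2021 + 41 days = April 5, 2021; done March 3, 2021 — timely.
(2) the permitted window runs from March 3, 2021 + 7 = March 10, 2021 to March 3, 2021 + 27 = March 30, 2021; done March 28, 2021, which is between those dates.
(3) permitted from March 28, 2021 + 10 days = April 7, 2021 onward; done April 16, 2021 — permitted.
(4) permitted from March 28, 2021 + 28 days = April 25, 2021 onward; April 30, 2021 is on or after that date.
(5) the permitted window runs from April 30, 2021 + 8 = May 8, 2021 to April 30, 2021 + 16 = May 16, 2021; done May 5, 2021 — 3 days before the window opened.
The analysis stops there.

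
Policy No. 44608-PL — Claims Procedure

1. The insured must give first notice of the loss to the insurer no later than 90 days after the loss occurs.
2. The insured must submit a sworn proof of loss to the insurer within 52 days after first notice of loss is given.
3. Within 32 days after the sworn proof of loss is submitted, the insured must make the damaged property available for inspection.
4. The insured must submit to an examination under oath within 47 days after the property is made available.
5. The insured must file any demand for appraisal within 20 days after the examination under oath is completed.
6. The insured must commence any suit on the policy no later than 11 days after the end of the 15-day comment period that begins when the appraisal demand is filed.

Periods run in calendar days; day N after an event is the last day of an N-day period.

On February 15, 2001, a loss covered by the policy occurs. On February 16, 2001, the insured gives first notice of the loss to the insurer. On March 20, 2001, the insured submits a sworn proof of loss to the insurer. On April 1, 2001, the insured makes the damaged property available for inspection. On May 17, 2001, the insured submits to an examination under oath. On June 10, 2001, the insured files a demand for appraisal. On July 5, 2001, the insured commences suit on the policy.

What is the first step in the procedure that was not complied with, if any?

(1) due by February 15, 2001 + 90 days = May 16, 2001; done February 16, 2001 — timely.
(2) due by February 16, 2001 + 52 days = April 9, 2001; done March 20, 2001 — timely.
(3) due by March 20, 2001 + 32 days = April 21, 2001; April 1, 2001 is within that limit.
(4) due by April 1, 2001 + 47 days = May 18, 2001; completed May 17, 2001, before the deadline.
(5) due by May 17, 2001 + 20 days = June 6, 2001; not done until June 10, 2001, 4 days after the deadline.
The procedure was therefore not followed at step 5.

Step 5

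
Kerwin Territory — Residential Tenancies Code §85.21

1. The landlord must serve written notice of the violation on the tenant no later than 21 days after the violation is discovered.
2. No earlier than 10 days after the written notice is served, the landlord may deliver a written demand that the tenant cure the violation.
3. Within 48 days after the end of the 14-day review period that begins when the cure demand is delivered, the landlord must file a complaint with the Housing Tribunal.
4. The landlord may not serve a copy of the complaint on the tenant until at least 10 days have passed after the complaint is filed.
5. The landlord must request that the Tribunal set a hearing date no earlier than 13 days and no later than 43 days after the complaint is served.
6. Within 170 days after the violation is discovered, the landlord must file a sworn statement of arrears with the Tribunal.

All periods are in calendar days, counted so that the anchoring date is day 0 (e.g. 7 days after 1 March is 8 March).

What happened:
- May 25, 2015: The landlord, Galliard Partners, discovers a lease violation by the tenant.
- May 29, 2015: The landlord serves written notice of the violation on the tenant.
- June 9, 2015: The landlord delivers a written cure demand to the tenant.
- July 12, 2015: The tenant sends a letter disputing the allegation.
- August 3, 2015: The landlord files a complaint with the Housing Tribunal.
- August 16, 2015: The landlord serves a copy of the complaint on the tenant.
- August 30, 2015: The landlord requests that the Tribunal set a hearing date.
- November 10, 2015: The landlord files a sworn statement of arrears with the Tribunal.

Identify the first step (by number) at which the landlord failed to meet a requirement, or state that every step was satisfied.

Step 1: 21 days after May 25, 2015 (when the violation is discovered) is June 15, 2015; completed May 29, 2015, before the deadline.
Step 2: the earliest permitted date is 10 days after May 29, 2015 (when the written notice is served), i.e. June 8, 2015; June 9, 2015 is on or after that date.
Step 3: 48 days after June 23, 2015 (end of the 14-day review period, which began when the cure demand is delivered on June 9, 2015) is August 10, 2015; done August 3, 2015 — timely.
Step 4: the earliest permitted date is 10 days after August 3, 2015 (when the complaint is filed), i.e. August 13, 2015; done August 16, 2015, after the minimum wait.
Step 5: the window is 13–43 days after August 16, 2015 (when the complaint is served), so August 29, 2015 through September 28, 2015; August 30, 2015 falls inside that range.
Step 6: 170 days after May 25, 2015 (when the violation is discovered) is November 11, 2015; completed November 10, 2015, before the deadline.

None — every step was satisfied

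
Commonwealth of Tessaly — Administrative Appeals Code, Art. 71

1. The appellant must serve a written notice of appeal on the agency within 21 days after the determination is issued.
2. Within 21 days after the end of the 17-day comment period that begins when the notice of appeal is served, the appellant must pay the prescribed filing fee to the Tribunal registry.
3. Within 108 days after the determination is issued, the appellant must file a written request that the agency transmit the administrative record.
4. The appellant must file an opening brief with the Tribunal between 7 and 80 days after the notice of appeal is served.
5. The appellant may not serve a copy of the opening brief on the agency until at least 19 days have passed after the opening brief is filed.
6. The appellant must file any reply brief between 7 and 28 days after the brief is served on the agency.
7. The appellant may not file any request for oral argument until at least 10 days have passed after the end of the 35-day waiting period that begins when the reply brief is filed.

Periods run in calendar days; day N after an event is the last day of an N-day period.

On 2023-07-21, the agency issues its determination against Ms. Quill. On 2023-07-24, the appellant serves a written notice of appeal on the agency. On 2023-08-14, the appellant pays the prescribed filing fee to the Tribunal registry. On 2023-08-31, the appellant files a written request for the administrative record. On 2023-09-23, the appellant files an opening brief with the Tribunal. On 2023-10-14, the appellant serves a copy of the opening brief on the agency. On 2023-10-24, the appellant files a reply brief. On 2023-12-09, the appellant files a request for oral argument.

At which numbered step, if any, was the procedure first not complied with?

None — every step was satisfied

(1) due by 2023-07-21 + 21 days = 2023-08-11; 2023-07-24 is within that limit.
(2) due by 2023-08-10 + 21 days = 2023-08-31; 2023-08-14 is within that limit.
(3) due by 2023-07-21 + 108 days = 2023-11-06; done 2023-08-31 — timely.
(4) the permitted window runs from 2023-07-24 + 7 = 2023-07-31 to 2023-07-24 + 80 = 2023-10-12; done 2023-09-23 — within the window.
(5) permitted from 2023-09-23 + 19 days = 2023-10-12 onward; done 2023-10-14, after the minimum wait.
(6) the permitted window runs from 2023-10-14 + 7 = 2023-10-21 to 2023-10-14 + 28 = 2023-11-11; done 2023-10-24, which is between those dates.
(7) permitted from 2023-11-28 + 10 days = 2023-12-08 onward; done 2023-12-09, after the minimum wait.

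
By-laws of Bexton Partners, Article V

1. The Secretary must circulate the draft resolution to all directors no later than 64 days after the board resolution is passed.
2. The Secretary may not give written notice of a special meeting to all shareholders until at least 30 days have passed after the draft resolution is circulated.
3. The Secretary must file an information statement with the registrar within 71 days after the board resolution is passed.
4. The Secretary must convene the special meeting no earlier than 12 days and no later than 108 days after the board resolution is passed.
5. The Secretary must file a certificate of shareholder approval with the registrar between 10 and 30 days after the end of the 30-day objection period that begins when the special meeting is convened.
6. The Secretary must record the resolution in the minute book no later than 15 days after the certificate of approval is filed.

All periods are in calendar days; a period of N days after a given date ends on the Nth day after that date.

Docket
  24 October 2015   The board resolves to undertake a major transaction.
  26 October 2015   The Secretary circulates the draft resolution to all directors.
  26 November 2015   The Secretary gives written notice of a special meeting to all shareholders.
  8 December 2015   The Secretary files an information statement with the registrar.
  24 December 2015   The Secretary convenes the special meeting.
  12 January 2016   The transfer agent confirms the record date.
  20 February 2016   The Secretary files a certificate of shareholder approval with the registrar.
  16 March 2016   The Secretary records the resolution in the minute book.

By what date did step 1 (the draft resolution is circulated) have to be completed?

27 December 2015

Step 1 runs from 24 October 2015, when the board resolution is passed. 64 days after 24 October 2015 is 27 December 2015.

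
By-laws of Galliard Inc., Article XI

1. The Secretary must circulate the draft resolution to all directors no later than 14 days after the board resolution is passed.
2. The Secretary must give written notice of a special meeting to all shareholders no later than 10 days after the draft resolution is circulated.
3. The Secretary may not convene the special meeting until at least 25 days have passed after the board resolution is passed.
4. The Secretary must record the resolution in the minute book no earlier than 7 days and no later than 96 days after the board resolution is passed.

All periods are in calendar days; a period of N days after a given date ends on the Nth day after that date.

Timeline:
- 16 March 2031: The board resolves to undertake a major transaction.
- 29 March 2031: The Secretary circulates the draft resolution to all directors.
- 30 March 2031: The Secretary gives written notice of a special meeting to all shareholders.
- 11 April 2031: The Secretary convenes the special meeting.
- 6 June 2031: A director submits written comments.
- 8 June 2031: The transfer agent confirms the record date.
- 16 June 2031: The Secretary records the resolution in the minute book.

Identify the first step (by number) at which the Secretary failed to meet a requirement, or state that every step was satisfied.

None — every step was satisfied

Step 1: 14 days after 16 March 2031 (when the board resolution is passed) is 30 March 2031; completed 29 March 2031, before the deadline.
Step 2: 10 days after 29 March 2031 (when the draft resolution is circulated) is 8 April 2031; done 30 March 2031 — timely.
Step 3: the earliest permitted date is 25 days after 16 March 2031 (when the board resolution is passed), i.e. 10 April 2031; done 11 April 2031 — permitted.
Step 4: the window is 7–96 days after 16 March 2031 (when the board resolution is passed), so 23 March 2031 through 20 June 2031; done 16 June 2031 — within the window.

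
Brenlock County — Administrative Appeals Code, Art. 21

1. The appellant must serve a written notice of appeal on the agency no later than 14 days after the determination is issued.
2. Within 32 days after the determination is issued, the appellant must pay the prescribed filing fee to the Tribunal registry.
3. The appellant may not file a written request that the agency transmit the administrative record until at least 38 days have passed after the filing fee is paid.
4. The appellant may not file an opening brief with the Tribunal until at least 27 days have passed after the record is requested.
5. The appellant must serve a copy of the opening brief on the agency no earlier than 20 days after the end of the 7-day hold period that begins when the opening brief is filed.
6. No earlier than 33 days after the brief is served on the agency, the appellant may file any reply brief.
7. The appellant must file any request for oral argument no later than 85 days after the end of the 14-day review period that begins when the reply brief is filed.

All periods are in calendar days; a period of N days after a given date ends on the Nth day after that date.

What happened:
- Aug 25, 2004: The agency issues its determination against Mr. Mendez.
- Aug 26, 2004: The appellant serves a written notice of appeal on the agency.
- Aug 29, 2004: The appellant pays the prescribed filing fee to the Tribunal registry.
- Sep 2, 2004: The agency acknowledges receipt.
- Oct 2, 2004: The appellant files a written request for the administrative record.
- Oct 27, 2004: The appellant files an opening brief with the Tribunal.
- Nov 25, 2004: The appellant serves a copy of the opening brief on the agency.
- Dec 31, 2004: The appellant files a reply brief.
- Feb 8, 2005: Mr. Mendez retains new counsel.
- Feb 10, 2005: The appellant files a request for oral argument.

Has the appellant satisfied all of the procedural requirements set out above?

Step 1 — counting 14 days from Aug 25, 2004 (when the determination is issued) gives a deadline of Sep 8, 2004; completed Aug 26, 2004, before the deadline.
Step 2 — counting 32 days from Aug 25, 2004 (when the determination is issued) gives a deadline of Sep 26, 2004; done Aug 29, 2004 — timely.
Step 3 — must wait 38 days from Aug 29, 2004 (when the filing fee is paid), so not before Oct 6, 2004; Oct 2, 2004 is 4 days before the earliest permitted date.

No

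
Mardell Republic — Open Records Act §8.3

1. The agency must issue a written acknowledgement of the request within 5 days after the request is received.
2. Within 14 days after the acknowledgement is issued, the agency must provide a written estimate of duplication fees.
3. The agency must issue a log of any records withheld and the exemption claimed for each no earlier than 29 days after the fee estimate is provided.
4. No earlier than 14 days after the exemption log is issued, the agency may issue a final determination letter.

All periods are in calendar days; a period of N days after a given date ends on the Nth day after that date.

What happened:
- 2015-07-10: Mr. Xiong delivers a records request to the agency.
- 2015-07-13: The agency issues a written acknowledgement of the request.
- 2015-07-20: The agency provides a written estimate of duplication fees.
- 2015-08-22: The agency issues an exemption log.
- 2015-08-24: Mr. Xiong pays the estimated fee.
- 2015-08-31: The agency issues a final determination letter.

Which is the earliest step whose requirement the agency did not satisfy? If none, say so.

(1) due by 2015-07-10 + 5 days = 2015-07-15; completed 2015-07-13, before the deadline.
(2) due by 2015-07-13 + 14 days = 2015-07-27; 2015-07-20 is within that limit.
(3) permitted from 2015-07-20 + 29 days = 2015-08-18 onward; 2015-08-22 is on or after that date.
(4) permitted from 2015-08-22 + 14 days = 2015-09-05 onward; 2015-08-31 is 5 days before the earliest permitted date.

Step 4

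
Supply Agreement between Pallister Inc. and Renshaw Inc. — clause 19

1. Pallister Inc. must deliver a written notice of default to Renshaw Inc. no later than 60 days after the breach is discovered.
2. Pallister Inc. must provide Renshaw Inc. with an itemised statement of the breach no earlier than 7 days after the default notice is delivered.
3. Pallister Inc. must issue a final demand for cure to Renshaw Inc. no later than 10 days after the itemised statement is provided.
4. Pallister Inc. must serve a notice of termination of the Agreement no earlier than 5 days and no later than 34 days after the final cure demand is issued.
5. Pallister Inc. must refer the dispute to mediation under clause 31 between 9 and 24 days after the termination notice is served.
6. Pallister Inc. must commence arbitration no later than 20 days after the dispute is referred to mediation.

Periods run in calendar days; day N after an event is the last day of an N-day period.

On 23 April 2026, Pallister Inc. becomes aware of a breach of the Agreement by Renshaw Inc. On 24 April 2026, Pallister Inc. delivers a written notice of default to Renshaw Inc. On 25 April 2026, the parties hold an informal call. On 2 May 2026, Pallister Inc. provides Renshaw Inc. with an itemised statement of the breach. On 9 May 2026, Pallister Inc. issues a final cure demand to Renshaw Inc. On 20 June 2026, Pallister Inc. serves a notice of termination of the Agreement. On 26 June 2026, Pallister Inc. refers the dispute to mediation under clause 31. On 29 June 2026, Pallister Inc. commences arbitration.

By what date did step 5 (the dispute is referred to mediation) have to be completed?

14 July 2026

Step 5 runs from 20 June 2026, when the termination notice is served. The window is 9–24 days after 20 June 2026; it closes on 14 July 2026.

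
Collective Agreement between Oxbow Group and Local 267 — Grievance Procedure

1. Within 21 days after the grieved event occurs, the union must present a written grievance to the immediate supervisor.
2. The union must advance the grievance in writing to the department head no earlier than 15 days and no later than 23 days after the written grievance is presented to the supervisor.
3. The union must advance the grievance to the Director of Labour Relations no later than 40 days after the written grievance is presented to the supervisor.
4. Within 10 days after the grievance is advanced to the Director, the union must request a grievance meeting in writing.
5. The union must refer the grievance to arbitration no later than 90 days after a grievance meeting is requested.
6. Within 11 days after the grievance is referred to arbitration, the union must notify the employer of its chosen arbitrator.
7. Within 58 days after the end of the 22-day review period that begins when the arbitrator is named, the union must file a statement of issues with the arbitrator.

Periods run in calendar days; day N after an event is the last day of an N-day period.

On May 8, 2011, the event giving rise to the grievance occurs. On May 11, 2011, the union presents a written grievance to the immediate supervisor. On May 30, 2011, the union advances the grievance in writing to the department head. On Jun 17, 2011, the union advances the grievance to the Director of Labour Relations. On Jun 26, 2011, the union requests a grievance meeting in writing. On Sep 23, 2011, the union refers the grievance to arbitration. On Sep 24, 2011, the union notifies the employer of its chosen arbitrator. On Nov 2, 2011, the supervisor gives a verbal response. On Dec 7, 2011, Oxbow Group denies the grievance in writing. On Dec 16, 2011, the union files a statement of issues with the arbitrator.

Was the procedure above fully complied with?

No

(1) due by May 8, 2011 + 21 days = May 29, 2011; completed May 11, 2011, before the deadline.
(2) the permitted window runs from May 11, 2011 + 15 = May 26, 2011 to May 11, 2011 + 23 = Jun 3, 2011; done May 30, 2011 — within the window.
(3) due by May 11, 2011 + 40 days = Jun 20, 2011; completed Jun 17, 2011, before the deadline.
(4) due by Jun 17, 2011 + 10 days = Jun 27, 2011; done Jun 26, 2011 — timely.
(5) due by Jun 26, 2011 + 90 days = Sep 24, 2011; done Sep 23, 2011 — timely.
(6) due by Sep 23, 2011 + 11 days = Oct 4, 2011; done Sep 24, 2011 — timely.
(7) due by Oct 16, 2011 + 58 days = Dec 13, 2011; done Dec 16, 2011 — 3 days late.
The procedure was therefore not followed at step 7.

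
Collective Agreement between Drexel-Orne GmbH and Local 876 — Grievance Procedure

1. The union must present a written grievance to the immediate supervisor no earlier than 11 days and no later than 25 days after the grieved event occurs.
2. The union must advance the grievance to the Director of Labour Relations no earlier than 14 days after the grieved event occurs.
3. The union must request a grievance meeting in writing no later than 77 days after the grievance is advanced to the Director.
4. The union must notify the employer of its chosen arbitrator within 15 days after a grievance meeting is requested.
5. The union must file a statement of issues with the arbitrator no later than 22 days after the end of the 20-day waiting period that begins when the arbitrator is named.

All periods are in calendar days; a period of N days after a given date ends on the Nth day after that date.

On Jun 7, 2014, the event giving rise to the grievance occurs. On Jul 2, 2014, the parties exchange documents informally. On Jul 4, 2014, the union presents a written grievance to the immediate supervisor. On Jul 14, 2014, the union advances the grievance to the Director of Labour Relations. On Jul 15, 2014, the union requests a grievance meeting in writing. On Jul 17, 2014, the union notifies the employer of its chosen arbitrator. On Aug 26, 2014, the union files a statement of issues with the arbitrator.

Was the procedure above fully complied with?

Step 1: the window is 11–25 days after Jun 7, 2014 (when the grieved event occurs), so Jun 18, 2014 through Jul 2, 2014; done Jul 4, 2014 — 2 days after the window closed.

No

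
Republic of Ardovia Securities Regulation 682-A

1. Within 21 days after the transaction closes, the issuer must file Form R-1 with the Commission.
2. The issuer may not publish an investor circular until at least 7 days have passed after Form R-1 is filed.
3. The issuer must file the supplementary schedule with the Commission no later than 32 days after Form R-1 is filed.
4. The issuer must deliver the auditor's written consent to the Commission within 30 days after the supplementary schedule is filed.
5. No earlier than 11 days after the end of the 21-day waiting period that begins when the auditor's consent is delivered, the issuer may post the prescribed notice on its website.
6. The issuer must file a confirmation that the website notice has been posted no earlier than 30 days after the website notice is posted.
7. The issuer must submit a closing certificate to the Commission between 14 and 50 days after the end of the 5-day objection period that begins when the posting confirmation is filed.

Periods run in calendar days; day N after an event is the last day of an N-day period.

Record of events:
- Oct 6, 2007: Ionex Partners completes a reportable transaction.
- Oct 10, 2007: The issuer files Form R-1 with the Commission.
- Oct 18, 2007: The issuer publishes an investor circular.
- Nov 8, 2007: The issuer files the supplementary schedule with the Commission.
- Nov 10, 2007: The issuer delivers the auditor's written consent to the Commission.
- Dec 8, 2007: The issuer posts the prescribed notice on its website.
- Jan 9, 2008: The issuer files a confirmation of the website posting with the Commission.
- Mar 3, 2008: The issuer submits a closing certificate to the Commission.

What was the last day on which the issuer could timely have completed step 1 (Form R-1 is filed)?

Step 1 runs from Oct 6, 2007, when the transaction closes. 21 days after Oct 6, 2007 is Oct 27, 2007.

Oct 27, 2007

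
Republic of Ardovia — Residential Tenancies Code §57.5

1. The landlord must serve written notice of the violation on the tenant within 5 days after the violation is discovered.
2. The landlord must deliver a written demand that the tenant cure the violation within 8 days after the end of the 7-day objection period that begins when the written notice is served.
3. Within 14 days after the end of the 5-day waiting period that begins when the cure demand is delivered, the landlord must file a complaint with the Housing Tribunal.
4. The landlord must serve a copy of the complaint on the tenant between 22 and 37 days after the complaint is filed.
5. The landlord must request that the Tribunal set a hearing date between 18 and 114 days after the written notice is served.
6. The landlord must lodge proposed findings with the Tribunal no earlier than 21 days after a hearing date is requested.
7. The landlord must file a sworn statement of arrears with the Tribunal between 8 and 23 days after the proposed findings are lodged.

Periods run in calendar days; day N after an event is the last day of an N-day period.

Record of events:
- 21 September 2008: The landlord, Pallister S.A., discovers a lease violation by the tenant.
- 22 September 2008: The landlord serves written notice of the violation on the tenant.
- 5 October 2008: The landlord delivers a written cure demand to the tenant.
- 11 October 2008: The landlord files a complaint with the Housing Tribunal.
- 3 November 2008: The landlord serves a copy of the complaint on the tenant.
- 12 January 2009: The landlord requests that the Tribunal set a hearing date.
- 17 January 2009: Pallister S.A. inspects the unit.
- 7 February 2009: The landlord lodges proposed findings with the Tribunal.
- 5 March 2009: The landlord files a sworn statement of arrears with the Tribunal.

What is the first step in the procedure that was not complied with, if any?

Step 1: 5 days after 21 September 2008 (when the violation is discovered) is 26 September 2008; completed 22 September 2008, before the deadline.
Step 2: 8 days after 29 September 2008 (end of the 7-day objection period, which began when the written notice is served on 22 September 2008) is 7 October 2008; completed 5 October 2008, before the deadline.
Step 3: 14 days after 10 October 2008 (end of the 5-day waiting period, which began when the cure demand is delivered on 5 October 2008) is 24 October 2008; done 11 October 2008 — timely.
Step 4: the window is 22–37 days after 11 October 2008 (when the complaint is filed), so 2 November 2008 through 17 November 2008; done 3 November 2008, which is between those dates.
Step 5: the window is 18–114 days after 22 September 2008 (when the written notice is served), so 10 October 2008 through 14 January 2009; done 12 January 2009 — within the window.
Step 6: the earliest permitted date is 21 days after 12 January 2009 (when a hearing date is requested), i.e. 2 February 2009; done 7 February 2009, after the minimum wait.
Step 7: the window is 8–23 days after 7 February 2009 (when the proposed findings are lodged), so 15 February 2009 through 2 March 2009; done 5 March 2009 — 3 days after the window closed.
No need to go further; step 7 was not satisfied.

Step 7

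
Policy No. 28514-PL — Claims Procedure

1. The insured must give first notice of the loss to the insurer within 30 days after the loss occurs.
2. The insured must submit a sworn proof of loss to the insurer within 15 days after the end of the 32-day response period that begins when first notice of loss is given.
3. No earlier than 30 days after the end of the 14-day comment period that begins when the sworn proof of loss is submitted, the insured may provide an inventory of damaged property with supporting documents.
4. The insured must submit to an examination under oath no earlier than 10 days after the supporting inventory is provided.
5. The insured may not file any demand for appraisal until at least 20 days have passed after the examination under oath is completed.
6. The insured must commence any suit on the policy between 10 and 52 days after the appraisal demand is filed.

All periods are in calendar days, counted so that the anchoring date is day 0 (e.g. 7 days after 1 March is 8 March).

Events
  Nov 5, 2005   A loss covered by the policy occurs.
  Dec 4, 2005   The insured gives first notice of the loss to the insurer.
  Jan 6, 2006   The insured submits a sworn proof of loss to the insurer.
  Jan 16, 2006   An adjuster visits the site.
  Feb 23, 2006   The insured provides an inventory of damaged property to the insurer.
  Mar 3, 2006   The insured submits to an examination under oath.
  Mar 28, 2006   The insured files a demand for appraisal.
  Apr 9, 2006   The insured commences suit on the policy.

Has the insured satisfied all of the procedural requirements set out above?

(1) due by Nov 5, 2005 + 30 days = Dec 5, 2005; completed Dec 4, 2005, before the deadline.
(2) due by Jan 5, 2006 + 15 days = Jan 20, 2006; done Jan 6, 2006 — timely.
(3) permitted from Jan 20, 2006 + 30 days = Feb 19, 2006 onward; done Feb 23, 2006, after the minimum wait.
(4) permitted from Feb 23, 2006 + 10 days = Mar 5, 2006 onward; acted on Mar 3, 2006, 2 days prematurely.

No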